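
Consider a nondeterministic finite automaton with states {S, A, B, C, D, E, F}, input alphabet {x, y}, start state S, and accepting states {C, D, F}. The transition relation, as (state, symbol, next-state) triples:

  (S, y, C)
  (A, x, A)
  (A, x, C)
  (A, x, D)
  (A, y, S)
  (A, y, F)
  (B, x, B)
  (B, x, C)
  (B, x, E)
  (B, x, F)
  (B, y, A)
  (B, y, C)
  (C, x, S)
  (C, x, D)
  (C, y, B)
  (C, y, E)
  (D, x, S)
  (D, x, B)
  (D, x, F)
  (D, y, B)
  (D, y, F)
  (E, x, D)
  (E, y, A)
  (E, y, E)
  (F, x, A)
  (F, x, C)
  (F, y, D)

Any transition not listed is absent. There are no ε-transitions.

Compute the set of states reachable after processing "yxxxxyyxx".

Start in {S}.
Read 'y': S→{C}; now {C}.
Read 'x': C→{S, D}; now {S, D}.
Read 'x': S→∅, D→{S, B, F}; now {S, B, F}.
Read 'x': S→∅, B→{B, C, E, F}, F→{A, C}; now {A, B, C, E, F}.
Read 'x': A→{A, C, D}, B→{B, C, E, F}, C→{S, D}, E→{D}, F→{A, C}; now {S, A, B, C, D, E, F}.
Read 'y': S→{C}, A→{S, F}, B→{A, C}, C→{B, E}, D→{B, F}, E→{A, E}, F→{D}; now {S, A, B, C, D, E, F}.
Read 'y': S→{C}, A→{S, F}, B→{A, C}, C→{B, E}, D→{B, F}, E→{A, E}, F→{D}; now {S, A, B, C, D, E, F}.
Read 'x': S→∅, A→{A, C, D}, B→{B, C, E, F}, C→{S, D}, D→{S, B, F}, E→{D}, F→{A, C}; now {S, A, B, C, D, E, F}.
Read 'x': S→∅, A→{A, C, D}, B→{B, C, E, F}, C→{S, D}, D→{S, B, F}, E→{D}, F→{A, C}; now {S, A, B, C, D, E, F}.

{S, A, B, C, D, E, F}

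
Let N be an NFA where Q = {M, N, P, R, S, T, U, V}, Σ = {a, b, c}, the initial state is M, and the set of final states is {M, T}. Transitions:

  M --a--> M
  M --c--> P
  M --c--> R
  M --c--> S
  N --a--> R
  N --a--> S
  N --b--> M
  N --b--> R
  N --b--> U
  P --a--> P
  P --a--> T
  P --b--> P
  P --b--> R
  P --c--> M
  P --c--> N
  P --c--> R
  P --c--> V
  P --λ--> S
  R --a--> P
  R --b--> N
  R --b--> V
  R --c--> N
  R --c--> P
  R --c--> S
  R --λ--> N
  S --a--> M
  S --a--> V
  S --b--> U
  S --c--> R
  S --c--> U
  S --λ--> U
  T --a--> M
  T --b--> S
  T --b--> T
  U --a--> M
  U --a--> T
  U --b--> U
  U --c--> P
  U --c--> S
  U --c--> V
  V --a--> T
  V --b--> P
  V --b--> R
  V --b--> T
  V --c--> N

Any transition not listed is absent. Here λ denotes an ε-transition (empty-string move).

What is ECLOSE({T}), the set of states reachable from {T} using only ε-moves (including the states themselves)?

{T}

Begin with {T}.
No ε-moves leave this set, so the closure equals the set itself.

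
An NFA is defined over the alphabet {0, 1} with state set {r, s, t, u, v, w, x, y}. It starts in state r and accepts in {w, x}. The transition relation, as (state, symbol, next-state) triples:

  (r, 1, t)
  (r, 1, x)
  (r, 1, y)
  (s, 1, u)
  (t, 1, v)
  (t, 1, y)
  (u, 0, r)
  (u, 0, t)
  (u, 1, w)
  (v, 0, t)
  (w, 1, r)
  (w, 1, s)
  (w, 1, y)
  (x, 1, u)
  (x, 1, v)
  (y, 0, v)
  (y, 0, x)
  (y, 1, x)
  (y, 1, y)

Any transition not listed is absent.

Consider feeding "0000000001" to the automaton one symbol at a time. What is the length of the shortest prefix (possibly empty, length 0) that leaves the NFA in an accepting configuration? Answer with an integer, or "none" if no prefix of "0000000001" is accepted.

Start in {r}.
Read '0': r→∅; now ∅.
The set is empty and remains empty for the remaining 9 symbols.
No reachable set along the way intersects F.

none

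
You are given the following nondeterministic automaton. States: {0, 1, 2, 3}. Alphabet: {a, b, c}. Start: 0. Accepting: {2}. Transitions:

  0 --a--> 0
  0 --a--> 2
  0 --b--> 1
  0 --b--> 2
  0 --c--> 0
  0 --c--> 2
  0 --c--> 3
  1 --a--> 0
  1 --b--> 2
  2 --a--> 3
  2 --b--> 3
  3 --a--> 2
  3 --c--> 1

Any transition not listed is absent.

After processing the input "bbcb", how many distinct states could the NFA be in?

Start in {0}.
Read 'b': {0} → {1, 2}.
Read 'b': {1, 2} → {2, 3}.
Read 'c': {2, 3} → {1}.
Read 'b': {1} → {2}.
That set has 1 state.

1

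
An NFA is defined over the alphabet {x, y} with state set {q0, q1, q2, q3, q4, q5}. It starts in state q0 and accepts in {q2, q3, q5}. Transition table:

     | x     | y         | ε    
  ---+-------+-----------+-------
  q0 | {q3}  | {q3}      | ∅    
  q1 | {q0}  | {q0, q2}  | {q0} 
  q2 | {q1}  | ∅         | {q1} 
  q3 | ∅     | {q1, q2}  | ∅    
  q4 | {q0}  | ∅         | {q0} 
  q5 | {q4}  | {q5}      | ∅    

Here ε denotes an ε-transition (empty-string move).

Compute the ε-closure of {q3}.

Begin with {q3}.
No ε-moves leave this set, so the closure equals the set itself.

{q3}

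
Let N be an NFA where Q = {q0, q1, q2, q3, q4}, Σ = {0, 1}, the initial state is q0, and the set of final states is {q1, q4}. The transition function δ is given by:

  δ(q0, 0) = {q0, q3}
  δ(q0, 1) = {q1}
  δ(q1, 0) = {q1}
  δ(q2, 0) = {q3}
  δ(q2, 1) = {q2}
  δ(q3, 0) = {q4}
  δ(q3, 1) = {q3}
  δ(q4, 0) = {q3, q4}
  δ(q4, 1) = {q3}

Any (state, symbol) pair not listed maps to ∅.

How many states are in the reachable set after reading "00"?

Start in {q0}.
Read '0': q0→{q0, q3}; now {q0, q3}.
Read '0': q0→{q0, q3}, q3→{q4}; now {q0, q3, q4}.
That set has 3 states.

3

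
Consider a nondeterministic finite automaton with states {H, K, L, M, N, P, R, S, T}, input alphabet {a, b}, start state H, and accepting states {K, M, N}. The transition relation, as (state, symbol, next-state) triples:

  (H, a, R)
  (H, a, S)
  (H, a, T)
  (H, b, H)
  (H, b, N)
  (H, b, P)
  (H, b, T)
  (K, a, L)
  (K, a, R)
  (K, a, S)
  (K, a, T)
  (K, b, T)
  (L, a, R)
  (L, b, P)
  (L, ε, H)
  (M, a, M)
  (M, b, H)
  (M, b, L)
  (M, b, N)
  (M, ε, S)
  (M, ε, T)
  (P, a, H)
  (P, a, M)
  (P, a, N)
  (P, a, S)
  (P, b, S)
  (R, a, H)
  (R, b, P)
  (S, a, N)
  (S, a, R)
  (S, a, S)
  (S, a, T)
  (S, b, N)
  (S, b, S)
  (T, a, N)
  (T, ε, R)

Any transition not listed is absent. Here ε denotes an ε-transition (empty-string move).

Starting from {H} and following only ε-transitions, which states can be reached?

Begin with {H}.
No ε-moves leave this set, so the closure equals the set itself.

{H}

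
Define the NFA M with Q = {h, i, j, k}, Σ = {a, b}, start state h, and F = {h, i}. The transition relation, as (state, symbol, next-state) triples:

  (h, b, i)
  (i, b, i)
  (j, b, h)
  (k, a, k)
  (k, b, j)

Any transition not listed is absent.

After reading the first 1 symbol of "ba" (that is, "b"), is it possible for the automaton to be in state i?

Start in {h}.
Read 'b': {h} → {i}.
State i is in {i}.

Yes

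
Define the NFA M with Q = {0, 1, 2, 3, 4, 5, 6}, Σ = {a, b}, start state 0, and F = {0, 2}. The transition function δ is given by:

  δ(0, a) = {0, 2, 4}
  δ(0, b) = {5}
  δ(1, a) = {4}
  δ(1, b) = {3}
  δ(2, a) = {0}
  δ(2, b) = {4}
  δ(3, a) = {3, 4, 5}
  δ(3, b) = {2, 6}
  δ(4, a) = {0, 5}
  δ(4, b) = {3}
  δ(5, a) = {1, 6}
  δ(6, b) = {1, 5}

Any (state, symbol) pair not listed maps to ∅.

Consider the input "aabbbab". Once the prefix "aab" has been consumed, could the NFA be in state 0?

No

Start in {0}.
Read 'a': 0→{0, 2, 4}; now {0, 2, 4}.
Read 'a': 0→{0, 2, 4}, 2→{0}, 4→{0, 5}; now {0, 2, 4, 5}.
Read 'b': 0→{5}, 2→{4}, 4→{3}, 5→∅; now {3, 4, 5}.
State 0 is not in {3, 4, 5}.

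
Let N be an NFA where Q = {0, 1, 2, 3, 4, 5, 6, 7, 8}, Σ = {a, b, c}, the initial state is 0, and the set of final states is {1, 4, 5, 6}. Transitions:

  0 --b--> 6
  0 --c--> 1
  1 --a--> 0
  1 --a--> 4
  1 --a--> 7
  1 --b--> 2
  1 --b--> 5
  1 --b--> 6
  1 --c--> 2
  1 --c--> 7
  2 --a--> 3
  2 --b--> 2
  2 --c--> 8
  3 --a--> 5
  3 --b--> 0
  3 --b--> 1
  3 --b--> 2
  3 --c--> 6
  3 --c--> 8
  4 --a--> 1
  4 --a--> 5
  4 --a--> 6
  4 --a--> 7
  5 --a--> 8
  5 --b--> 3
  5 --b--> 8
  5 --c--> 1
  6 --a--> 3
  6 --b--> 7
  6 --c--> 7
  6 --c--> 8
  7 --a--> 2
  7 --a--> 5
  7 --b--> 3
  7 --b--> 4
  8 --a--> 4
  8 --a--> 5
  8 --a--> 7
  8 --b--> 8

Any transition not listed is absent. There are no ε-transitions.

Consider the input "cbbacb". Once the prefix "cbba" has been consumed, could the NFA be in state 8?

No

Start in {0}.
Read 'c': {0} → {1}.
Read 'b': {1} → {2, 5, 6}.
Read 'b': {2, 5, 6} → {2, 3, 7, 8}.
Read 'a': {2, 3, 7, 8} → {2, 3, 4, 5, 7}.
State 8 is not in {2, 3, 4, 5, 7}.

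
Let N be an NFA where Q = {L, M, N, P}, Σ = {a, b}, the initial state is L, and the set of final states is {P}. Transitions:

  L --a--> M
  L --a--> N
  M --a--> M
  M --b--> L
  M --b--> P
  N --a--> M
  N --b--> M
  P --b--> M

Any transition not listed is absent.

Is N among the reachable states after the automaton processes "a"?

Start in {L}.
Read 'a': L→{M, N}; now {M, N}.
State N is in {M, N}.

Yes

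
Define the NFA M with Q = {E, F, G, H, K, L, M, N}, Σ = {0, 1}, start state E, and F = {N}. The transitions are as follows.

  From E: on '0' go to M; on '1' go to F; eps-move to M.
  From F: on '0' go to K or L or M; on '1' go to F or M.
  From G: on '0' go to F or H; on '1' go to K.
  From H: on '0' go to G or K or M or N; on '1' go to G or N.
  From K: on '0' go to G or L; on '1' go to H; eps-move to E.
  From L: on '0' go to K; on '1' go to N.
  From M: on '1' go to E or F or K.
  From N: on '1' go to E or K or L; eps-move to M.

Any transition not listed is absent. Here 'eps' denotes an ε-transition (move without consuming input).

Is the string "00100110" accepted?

No

Start: ε-closure({E}) = {E, M}.
Read '0': E→{M}, M→∅; now {M}.
Read '0': M→∅; now ∅.
The set is empty and remains empty for the remaining 6 symbols.
The final set ∅ contains no accepting state.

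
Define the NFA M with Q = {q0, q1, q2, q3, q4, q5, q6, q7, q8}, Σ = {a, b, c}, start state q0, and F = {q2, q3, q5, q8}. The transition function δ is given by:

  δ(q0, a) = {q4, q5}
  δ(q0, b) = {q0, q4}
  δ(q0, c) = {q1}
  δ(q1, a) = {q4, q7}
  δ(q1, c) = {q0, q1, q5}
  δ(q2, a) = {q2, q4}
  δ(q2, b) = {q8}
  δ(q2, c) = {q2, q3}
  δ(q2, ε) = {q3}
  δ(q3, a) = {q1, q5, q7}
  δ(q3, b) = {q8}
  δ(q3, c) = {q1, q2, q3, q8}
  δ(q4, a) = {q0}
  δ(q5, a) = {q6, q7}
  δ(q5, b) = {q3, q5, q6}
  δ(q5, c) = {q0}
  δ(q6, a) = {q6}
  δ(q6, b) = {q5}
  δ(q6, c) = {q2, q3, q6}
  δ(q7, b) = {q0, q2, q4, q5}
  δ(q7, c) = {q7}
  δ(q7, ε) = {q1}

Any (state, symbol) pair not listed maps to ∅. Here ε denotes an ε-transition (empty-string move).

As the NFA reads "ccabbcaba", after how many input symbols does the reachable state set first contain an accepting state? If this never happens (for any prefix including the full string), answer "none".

2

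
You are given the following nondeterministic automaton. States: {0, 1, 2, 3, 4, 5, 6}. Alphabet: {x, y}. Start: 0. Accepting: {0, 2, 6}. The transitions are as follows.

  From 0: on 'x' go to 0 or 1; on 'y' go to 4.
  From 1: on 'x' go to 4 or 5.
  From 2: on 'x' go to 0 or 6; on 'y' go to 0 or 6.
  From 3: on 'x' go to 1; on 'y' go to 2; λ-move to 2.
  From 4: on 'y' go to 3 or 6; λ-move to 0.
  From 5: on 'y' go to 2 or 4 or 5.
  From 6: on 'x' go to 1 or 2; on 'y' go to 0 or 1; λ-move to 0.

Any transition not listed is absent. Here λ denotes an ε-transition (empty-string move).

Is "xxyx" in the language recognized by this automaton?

Yes

Start in {0}.
Read 'x': {0} → {0, 1}.
Read 'x': {0, 1} → {0, 1, 4, 5}.
Read 'y': {0, 1, 4, 5} → {0, 2, 3, 4, 5, 6}.
Read 'x': {0, 2, 3, 4, 5, 6} → {0, 1, 2, 6}.
The final set {0, 1, 2, 6} contains the accepting states 0, 2, 6.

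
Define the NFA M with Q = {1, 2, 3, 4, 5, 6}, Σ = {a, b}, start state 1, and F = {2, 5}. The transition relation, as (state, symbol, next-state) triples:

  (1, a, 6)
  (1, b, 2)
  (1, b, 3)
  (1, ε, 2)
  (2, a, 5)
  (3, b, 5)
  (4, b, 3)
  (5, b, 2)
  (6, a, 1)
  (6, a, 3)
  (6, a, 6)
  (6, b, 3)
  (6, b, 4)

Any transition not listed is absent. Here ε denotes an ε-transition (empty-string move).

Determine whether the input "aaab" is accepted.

Start: ε-closure({1}) = {1, 2}.
Read 'a': 1→{6}, 2→{5}; now {5, 6}.
Read 'a': 5→∅, 6→{1, 3, 6}; union {1, 3, 6}; ε-closure = {1, 2, 3, 6}.
Read 'a': 1→{6}, 2→{5}, 3→∅, 6→{1, 3, 6}; union {1, 3, 5, 6}; ε-closure = {1, 2, 3, 5, 6}.
Read 'b': 1→{2, 3}, 2→∅, 3→{5}, 5→{2}, 6→{3, 4}; now {2, 3, 4, 5}.
The final set {2, 3, 4, 5} contains the accepting states 2, 5.

Yes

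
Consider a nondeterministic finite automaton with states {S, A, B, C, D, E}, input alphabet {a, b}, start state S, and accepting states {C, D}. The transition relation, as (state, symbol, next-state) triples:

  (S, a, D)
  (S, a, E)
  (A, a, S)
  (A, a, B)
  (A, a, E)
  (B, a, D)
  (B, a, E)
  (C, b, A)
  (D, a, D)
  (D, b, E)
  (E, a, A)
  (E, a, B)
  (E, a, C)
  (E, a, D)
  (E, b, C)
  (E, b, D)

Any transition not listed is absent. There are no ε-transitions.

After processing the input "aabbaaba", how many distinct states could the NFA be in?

4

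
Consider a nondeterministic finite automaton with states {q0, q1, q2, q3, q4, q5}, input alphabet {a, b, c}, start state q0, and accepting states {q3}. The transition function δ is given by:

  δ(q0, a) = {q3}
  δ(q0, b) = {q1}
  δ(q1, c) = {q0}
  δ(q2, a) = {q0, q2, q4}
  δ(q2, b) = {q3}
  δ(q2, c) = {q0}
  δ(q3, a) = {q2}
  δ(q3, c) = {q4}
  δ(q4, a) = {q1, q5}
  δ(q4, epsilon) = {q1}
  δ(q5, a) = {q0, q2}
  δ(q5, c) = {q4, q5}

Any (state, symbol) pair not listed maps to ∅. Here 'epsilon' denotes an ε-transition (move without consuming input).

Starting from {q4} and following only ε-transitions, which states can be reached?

{q1, q4}

Begin with {q4}.
ε-move q4 → q1; add q1.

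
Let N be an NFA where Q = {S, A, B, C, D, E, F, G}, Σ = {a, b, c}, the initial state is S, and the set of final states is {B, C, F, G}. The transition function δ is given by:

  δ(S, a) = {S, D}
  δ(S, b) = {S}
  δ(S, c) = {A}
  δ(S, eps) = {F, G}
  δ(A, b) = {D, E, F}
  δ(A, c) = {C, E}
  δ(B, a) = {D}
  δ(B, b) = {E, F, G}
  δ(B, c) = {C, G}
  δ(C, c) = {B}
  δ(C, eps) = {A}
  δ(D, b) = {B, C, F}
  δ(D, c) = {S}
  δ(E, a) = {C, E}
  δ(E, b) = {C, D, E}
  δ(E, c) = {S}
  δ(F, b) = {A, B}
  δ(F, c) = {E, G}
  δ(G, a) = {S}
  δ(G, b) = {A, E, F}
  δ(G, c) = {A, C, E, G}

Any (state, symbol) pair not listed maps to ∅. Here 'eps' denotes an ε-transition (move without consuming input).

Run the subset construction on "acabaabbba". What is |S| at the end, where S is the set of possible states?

7

Start: ε-closure({S}) = {S, F, G}.
Read 'a': {S, F, G} → {S, D, F, G}.
Read 'c': {S, D, F, G} → {S, A, C, E, F, G}.
Read 'a': {S, A, C, E, F, G} → {S, A, C, D, E, F, G}.
Read 'b': {S, A, C, D, E, F, G} → {S, A, B, C, D, E, F, G}.
Read 'a': {S, A, B, C, D, E, F, G} → {S, A, C, D, E, F, G}.
Read 'a': {S, A, C, D, E, F, G} → {S, A, C, D, E, F, G}.
Read 'b': {S, A, C, D, E, F, G} → {S, A, B, C, D, E, F, G}.
Read 'b': {S, A, B, C, D, E, F, G} → {S, A, B, C, D, E, F, G}.
Read 'b': {S, A, B, C, D, E, F, G} → {S, A, B, C, D, E, F, G}.
Read 'a': {S, A, B, C, D, E, F, G} → {S, A, C, D, E, F, G}.
That set has 7 states.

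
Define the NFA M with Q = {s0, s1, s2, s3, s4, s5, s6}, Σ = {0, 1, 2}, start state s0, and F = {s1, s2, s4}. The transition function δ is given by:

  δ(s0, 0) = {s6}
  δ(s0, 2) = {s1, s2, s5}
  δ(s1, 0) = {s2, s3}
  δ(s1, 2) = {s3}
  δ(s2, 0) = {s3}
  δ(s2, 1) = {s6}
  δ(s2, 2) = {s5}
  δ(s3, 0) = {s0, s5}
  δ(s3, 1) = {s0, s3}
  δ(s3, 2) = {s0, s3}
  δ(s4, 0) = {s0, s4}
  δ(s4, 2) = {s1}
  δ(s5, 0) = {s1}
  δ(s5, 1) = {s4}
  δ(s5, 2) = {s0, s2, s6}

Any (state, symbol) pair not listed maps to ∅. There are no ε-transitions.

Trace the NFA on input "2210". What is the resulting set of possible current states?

{s0, s4, s5, s6}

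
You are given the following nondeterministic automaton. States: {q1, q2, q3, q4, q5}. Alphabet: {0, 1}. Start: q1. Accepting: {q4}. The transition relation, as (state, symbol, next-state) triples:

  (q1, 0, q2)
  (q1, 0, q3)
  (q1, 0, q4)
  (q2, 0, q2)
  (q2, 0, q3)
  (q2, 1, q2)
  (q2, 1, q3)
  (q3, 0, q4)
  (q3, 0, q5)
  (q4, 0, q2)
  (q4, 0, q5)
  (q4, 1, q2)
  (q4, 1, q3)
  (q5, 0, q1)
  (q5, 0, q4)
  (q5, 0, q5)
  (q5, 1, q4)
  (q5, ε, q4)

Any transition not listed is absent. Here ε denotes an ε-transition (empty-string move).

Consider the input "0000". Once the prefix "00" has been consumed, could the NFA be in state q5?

Yes

Start in {q1}.
Read '0': {q1} → {q2, q3, q4}.
Read '0': {q2, q3, q4} → {q2, q3, q4, q5}.
State q5 is in {q2, q3, q4, q5}.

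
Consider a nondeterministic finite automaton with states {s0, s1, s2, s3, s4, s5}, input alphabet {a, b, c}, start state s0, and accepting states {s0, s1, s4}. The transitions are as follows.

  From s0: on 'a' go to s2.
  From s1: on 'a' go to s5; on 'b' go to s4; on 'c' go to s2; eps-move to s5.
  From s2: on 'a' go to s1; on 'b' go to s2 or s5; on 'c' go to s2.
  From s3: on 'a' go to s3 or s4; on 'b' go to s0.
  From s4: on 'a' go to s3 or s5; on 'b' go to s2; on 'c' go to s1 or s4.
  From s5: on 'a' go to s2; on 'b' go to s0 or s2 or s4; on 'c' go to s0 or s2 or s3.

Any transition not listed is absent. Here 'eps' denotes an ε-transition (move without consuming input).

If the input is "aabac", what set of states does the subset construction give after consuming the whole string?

{s0, s2, s3}

Start in {s0}.
Read 'a': {s0} → {s2}.
Read 'a': {s2} → {s1, s5}.
Read 'b': {s1, s5} → {s0, s2, s4}.
Read 'a': {s0, s2, s4} → {s1, s2, s3, s5}.
Read 'c': {s1, s2, s3, s5} → {s0, s2, s3}.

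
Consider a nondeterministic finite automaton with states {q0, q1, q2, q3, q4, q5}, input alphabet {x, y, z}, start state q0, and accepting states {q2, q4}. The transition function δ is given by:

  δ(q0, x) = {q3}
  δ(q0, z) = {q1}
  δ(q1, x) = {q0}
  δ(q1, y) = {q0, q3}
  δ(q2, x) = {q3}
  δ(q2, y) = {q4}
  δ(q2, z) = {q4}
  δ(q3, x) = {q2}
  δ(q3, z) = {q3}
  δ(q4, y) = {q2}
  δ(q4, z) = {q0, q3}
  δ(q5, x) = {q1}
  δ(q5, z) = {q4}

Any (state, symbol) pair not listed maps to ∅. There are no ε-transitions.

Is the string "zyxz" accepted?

Yes

Start in {q0}.
Read 'z': q0→{q1}; now {q1}.
Read 'y': q1→{q0, q3}; now {q0, q3}.
Read 'x': q0→{q3}, q3→{q2}; now {q2, q3}.
Read 'z': q2→{q4}, q3→{q3}; now {q3, q4}.
The final set {q3, q4} contains the accepting state q4.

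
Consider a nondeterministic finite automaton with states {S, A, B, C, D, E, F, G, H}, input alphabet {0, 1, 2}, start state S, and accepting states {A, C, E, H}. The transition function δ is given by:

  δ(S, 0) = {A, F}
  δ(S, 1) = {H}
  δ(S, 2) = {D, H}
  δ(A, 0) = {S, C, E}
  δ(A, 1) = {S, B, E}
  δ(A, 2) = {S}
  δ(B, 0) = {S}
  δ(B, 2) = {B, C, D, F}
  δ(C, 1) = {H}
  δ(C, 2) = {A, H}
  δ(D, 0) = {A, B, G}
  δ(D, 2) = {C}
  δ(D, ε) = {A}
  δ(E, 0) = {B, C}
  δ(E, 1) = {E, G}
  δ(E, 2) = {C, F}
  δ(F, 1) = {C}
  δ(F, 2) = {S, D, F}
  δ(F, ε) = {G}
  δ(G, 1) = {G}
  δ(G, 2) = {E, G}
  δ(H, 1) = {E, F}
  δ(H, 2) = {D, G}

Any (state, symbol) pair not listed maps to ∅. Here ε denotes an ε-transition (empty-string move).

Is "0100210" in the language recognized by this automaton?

Yes

Start in {S}.
Read '0': {S} → {A, F, G}.
Read '1': {A, F, G} → {S, B, C, E, G}.
Read '0': {S, B, C, E, G} → {S, A, B, C, F, G}.
Read '0': {S, A, B, C, F, G} → {S, A, C, E, F, G}.
Read '2': {S, A, C, E, F, G} → {S, A, C, D, E, F, G, H}.
Read '1': {S, A, C, D, E, F, G, H} → {S, B, C, E, F, G, H}.
Read '0': {S, B, C, E, F, G, H} → {S, A, B, C, F, G}.
The final set {S, A, B, C, F, G} contains the accepting states A, C.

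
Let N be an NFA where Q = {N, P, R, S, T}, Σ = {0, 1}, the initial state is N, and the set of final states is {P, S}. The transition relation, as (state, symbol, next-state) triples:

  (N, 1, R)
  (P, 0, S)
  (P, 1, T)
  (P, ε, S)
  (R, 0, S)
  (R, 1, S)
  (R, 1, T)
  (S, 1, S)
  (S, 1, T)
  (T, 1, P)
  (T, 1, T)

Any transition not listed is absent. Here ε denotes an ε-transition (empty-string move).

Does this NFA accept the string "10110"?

Yes

Start in {N}.
Read '1': N→{R}; now {R}.
Read '0': R→{S}; now {S}.
Read '1': S→{S, T}; now {S, T}.
Read '1': S→{S, T}, T→{P, T}; now {P, S, T}.
Read '0': P→{S}, S→∅, T→∅; now {S}.
The final set {S} contains the accepting state S.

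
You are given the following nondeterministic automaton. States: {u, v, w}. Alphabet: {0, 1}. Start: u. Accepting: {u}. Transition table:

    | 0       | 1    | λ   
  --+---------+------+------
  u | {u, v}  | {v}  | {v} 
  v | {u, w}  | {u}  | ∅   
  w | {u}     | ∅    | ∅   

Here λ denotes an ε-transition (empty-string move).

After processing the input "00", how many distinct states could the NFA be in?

3

Start: ε-closure({u}) = {u, v}.
Read '0': {u, v} → {u, v, w}.
Read '0': {u, v, w} → {u, v, w}.
That set has 3 states.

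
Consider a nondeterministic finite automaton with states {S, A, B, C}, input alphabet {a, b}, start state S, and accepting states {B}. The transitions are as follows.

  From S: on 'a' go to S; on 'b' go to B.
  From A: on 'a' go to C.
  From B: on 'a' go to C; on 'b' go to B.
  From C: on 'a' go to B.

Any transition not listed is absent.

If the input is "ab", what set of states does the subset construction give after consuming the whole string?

Start in {S}.
Read 'a': {S} → {S}.
Read 'b': {S} → {B}.

{B}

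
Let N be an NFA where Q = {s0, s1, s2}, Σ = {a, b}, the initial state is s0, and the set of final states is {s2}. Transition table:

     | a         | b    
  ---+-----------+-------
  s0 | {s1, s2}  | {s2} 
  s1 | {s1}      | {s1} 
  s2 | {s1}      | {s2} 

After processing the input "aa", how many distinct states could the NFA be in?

Start in {s0}.
Read 'a': s0→{s1, s2}; now {s1, s2}.
Read 'a': s1→{s1}, s2→{s1}; now {s1}.
That set has 1 state.

1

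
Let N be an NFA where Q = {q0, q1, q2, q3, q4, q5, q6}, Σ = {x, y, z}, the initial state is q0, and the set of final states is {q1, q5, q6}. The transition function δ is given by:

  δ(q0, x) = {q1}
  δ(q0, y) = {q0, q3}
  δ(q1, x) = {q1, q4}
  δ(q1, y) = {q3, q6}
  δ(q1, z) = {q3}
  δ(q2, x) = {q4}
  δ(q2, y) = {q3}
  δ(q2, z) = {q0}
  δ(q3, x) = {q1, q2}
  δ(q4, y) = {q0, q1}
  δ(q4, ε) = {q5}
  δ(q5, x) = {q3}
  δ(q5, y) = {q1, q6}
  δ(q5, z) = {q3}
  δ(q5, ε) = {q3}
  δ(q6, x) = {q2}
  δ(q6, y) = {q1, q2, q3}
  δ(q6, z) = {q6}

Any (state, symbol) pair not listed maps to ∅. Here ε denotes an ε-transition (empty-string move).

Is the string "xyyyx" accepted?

Yes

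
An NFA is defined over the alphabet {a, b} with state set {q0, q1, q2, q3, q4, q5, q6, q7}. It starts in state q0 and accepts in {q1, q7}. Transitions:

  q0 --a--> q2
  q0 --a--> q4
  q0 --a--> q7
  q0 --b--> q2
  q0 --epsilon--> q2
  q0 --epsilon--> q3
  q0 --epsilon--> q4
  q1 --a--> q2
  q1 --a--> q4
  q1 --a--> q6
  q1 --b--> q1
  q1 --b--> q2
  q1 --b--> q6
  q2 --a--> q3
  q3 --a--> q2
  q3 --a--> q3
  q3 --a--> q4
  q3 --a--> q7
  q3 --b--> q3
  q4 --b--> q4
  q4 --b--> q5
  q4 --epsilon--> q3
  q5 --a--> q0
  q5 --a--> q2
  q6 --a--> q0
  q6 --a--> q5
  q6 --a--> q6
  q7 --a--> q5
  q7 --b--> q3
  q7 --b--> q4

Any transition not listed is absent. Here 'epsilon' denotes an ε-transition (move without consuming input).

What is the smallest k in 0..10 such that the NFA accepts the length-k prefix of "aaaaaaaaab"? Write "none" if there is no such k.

Start: ε-closure({q0}) = {q0, q2, q3, q4}.
Read 'a': {q0, q2, q3, q4} → {q2, q3, q4, q7}.
None of the earlier sets intersect F, but {q2, q3, q4, q7} does.

1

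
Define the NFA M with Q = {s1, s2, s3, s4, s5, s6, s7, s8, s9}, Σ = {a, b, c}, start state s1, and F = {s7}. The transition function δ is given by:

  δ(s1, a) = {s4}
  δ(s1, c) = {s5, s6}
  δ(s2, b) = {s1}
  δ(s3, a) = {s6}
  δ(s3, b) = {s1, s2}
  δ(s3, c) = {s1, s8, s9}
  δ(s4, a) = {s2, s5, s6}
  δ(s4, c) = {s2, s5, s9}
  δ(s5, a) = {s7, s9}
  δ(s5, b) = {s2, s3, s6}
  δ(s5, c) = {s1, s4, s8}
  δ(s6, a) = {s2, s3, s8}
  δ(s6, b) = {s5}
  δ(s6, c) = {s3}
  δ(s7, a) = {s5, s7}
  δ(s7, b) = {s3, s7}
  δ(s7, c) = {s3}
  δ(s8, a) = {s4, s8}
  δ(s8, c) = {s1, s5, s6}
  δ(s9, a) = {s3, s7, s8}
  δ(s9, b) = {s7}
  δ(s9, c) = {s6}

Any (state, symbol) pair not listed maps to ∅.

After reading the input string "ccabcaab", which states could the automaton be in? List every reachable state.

{s1, s2, s3, s5, s6, s7}

Start in {s1}.
Read 'c': {s1} → {s5, s6}.
Read 'c': {s5, s6} → {s1, s3, s4, s8}.
Read 'a': {s1, s3, s4, s8} → {s2, s4, s5, s6, s8}.
Read 'b': {s2, s4, s5, s6, s8} → {s1, s2, s3, s5, s6}.
Read 'c': {s1, s2, s3, s5, s6} → {s1, s3, s4, s5, s6, s8, s9}.
Read 'a': {s1, s3, s4, s5, s6, s8, s9} → {s2, s3, s4, s5, s6, s7, s8, s9}.
Read 'a': {s2, s3, s4, s5, s6, s7, s8, s9} → {s2, s3, s4, s5, s6, s7, s8, s9}.
Read 'b': {s2, s3, s4, s5, s6, s7, s8, s9} → {s1, s2, s3, s5, s6, s7}.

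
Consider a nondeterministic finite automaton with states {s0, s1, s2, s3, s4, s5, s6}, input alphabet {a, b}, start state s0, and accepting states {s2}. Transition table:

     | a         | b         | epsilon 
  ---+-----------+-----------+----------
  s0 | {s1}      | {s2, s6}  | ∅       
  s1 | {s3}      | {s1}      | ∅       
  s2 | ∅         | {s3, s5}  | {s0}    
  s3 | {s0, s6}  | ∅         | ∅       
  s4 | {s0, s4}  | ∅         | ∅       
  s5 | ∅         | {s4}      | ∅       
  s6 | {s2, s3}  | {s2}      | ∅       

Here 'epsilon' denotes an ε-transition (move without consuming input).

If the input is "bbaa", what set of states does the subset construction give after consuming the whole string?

Start in {s0}.
Read 'b': {s0} → {s0, s2, s6}.
Read 'b': {s0, s2, s6} → {s0, s2, s3, s5, s6}.
Read 'a': {s0, s2, s3, s5, s6} → {s0, s1, s2, s3, s6}.
Read 'a': {s0, s1, s2, s3, s6} → {s0, s1, s2, s3, s6}.

{s0, s1, s2, s3, s6}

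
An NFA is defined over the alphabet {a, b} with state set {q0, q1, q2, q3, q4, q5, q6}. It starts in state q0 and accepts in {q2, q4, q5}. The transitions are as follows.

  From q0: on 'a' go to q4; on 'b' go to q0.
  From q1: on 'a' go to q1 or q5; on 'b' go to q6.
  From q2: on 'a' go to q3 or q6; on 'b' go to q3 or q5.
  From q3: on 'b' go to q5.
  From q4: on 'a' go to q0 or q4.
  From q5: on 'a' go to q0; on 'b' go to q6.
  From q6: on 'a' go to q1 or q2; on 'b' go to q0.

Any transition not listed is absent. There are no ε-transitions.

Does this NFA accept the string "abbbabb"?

Start in {q0}.
Read 'a': q0→{q4}; now {q4}.
Read 'b': q4→∅; now ∅.
The set is empty and remains empty for the remaining 5 symbols.
The final set ∅ contains no accepting state.

No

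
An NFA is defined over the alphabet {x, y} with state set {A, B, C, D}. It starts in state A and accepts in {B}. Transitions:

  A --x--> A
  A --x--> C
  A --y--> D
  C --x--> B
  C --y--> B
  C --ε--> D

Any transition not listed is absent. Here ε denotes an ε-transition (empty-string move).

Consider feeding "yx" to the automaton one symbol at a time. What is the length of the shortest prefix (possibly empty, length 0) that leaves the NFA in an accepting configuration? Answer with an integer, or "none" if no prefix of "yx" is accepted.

Start in {A}.
Read 'y': A→{D}; now {D}.
Read 'x': D→∅; now ∅.
No reachable set along the way intersects F.

none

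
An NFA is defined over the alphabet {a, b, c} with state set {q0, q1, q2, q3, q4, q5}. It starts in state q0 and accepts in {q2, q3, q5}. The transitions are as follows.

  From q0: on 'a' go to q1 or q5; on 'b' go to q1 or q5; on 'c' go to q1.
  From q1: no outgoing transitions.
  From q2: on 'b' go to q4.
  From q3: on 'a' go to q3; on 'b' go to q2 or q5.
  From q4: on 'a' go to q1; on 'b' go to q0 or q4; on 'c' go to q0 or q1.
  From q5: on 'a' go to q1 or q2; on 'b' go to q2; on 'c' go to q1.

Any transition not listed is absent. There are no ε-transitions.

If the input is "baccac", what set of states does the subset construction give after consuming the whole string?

∅

Start in {q0}.
Read 'b': {q0} → {q1, q5}.
Read 'a': {q1, q5} → {q1, q2}.
Read 'c': {q1, q2} → ∅.
The set is empty and remains empty for the remaining 3 symbols.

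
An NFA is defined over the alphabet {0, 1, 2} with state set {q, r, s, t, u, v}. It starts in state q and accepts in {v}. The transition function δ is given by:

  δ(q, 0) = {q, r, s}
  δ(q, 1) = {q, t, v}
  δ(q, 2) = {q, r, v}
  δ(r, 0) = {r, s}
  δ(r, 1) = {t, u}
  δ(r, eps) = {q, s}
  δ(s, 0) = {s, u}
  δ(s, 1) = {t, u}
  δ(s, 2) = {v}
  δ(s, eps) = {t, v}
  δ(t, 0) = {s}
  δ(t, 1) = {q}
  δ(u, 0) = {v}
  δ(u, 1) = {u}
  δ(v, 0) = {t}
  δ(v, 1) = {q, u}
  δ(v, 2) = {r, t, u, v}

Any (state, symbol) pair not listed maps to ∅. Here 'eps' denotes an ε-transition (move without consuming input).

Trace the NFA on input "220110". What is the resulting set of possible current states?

Start in {q}.
Read '2': q→{q, r, v}; union {q, r, v}; ε-closure = {q, r, s, t, v}.
Read '2': q→{q, r, v}, r→∅, s→{v}, t→∅, v→{r, t, u, v}; union {q, r, t, u, v}; ε-closure = {q, r, s, t, u, v}.
Read '0': q→{q, r, s}, r→{r, s}, s→{s, u}, t→{s}, u→{v}, v→{t}; now {q, r, s, t, u, v}.
Read '1': q→{q, t, v}, r→{t, u}, s→{t, u}, t→{q}, u→{u}, v→{q, u}; now {q, t, u, v}.
Read '1': q→{q, t, v}, t→{q}, u→{u}, v→{q, u}; now {q, t, u, v}.
Read '0': q→{q, r, s}, t→{s}, u→{v}, v→{t}; now {q, r, s, t, v}.

{q, r, s, t, v}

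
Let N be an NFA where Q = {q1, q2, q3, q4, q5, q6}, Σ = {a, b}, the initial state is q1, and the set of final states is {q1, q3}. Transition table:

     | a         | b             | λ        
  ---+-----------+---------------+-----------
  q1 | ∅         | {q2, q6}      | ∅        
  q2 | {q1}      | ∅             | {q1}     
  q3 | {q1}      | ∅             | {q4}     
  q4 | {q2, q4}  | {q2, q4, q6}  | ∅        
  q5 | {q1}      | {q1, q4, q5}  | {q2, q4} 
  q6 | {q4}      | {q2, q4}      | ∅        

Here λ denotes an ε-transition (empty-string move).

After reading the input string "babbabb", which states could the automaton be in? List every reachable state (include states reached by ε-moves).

Start in {q1}.
Read 'b': q1→{q2, q6}; union {q2, q6}; ε-closure = {q1, q2, q6}.
Read 'a': q1→∅, q2→{q1}, q6→{q4}; now {q1, q4}.
Read 'b': q1→{q2, q6}, q4→{q2, q4, q6}; union {q2, q4, q6}; ε-closure = {q1, q2, q4, q6}.
Read 'b': q1→{q2, q6}, q2→∅, q4→{q2, q4, q6}, q6→{q2, q4}; union {q2, q4, q6}; ε-closure = {q1, q2, q4, q6}.
Read 'a': q1→∅, q2→{q1}, q4→{q2, q4}, q6→{q4}; now {q1, q2, q4}.
Read 'b': q1→{q2, q6}, q2→∅, q4→{q2, q4, q6}; union {q2, q4, q6}; ε-closure = {q1, q2, q4, q6}.
Read 'b': q1→{q2, q6}, q2→∅, q4→{q2, q4, q6}, q6→{q2, q4}; union {q2, q4, q6}; ε-closure = {q1, q2, q4, q6}.

{q1, q2, q4, q6}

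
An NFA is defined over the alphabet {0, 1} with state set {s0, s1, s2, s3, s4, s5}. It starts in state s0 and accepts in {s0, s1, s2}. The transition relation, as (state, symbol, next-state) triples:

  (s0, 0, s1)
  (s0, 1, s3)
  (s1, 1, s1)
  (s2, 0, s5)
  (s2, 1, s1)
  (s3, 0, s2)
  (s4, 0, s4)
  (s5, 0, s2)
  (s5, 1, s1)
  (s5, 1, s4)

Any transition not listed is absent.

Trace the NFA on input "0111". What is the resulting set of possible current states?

Start in {s0}.
Read '0': s0→{s1}; now {s1}.
Read '1': s1→{s1}; now {s1}.
Read '1': s1→{s1}; now {s1}.
Read '1': s1→{s1}; now {s1}.

{s1}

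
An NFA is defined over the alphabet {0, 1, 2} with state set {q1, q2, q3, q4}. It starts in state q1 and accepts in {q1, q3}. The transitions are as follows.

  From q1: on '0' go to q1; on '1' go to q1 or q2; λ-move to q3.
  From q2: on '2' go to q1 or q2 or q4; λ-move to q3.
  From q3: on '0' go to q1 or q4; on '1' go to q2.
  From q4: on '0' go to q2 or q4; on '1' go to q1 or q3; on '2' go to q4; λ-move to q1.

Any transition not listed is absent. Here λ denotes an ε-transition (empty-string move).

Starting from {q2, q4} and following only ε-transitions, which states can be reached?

Begin with {q2, q4}.
ε-move q4 → q1; add q1.
ε-move q1 → q3; add q3.

{q1, q2, q3, q4}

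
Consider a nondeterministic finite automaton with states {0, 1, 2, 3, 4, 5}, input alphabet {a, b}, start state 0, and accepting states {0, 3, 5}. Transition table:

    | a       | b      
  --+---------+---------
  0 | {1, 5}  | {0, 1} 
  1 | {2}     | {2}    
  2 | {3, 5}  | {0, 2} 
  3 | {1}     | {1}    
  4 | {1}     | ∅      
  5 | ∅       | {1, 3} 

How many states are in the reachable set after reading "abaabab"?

4

Start in {0}.
Read 'a': {0} → {1, 5}.
Read 'b': {1, 5} → {1, 2, 3}.
Read 'a': {1, 2, 3} → {1, 2, 3, 5}.
Read 'a': {1, 2, 3, 5} → {1, 2, 3, 5}.
Read 'b': {1, 2, 3, 5} → {0, 1, 2, 3}.
Read 'a': {0, 1, 2, 3} → {1, 2, 3, 5}.
Read 'b': {1, 2, 3, 5} → {0, 1, 2, 3}.
That set has 4 states.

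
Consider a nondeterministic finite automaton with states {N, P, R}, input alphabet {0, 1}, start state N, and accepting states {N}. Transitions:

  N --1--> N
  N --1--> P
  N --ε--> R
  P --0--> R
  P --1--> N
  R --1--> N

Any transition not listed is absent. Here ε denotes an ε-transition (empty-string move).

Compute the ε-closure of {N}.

{N, R}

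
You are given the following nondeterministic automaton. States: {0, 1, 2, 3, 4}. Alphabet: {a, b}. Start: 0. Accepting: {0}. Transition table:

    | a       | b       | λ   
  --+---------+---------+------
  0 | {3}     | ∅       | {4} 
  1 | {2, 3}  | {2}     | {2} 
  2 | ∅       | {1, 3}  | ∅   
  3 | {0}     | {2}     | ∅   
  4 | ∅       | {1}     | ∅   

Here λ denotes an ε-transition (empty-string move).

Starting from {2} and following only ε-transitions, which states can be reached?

{2}

Begin with {2}.
No ε-moves leave this set, so the closure equals the set itself.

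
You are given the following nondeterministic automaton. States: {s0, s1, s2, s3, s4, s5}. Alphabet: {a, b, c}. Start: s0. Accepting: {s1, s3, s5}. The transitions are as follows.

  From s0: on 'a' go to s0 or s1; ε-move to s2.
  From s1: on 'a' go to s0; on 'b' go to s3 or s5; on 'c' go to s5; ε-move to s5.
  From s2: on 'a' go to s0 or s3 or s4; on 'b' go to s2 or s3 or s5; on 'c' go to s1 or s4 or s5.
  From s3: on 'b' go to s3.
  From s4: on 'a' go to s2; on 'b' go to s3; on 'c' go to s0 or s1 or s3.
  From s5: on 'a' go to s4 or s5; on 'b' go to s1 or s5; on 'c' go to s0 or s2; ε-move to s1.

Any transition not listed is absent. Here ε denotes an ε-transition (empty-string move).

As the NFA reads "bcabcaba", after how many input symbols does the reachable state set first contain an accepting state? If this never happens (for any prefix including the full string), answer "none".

Start: ε-closure({s0}) = {s0, s2}.
Read 'b': s0→∅, s2→{s2, s3, s5}; union {s2, s3, s5}; ε-closure = {s1, s2, s3, s5}.
None of the earlier sets intersect F, but {s1, s2, s3, s5} does.

1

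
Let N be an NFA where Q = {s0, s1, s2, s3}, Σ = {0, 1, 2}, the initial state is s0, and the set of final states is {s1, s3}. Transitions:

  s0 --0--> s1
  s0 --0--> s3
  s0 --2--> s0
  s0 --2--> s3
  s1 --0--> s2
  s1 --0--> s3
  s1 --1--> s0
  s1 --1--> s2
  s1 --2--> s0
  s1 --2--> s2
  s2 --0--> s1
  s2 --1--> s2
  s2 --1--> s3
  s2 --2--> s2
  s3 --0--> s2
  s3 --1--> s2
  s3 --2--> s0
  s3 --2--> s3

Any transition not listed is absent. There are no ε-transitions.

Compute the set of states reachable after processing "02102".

Start in {s0}.
Read '0': s0→{s1, s3}; now {s1, s3}.
Read '2': s1→{s0, s2}, s3→{s0, s3}; now {s0, s2, s3}.
Read '1': s0→∅, s2→{s2, s3}, s3→{s2}; now {s2, s3}.
Read '0': s2→{s1}, s3→{s2}; now {s1, s2}.
Read '2': s1→{s0, s2}, s2→{s2}; now {s0, s2}.

{s0, s2}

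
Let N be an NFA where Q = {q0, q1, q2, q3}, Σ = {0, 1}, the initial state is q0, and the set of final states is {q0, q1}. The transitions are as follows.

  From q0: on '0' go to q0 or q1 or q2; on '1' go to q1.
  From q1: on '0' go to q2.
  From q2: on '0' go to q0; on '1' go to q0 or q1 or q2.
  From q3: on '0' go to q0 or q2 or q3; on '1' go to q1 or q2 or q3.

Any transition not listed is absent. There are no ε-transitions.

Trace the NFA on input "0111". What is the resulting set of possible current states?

{q0, q1, q2}

Start in {q0}.
Read '0': q0→{q0, q1, q2}; now {q0, q1, q2}.
Read '1': q0→{q1}, q1→∅, q2→{q0, q1, q2}; now {q0, q1, q2}.
Read '1': q0→{q1}, q1→∅, q2→{q0, q1, q2}; now {q0, q1, q2}.
Read '1': q0→{q1}, q1→∅, q2→{q0, q1, q2}; now {q0, q1, q2}.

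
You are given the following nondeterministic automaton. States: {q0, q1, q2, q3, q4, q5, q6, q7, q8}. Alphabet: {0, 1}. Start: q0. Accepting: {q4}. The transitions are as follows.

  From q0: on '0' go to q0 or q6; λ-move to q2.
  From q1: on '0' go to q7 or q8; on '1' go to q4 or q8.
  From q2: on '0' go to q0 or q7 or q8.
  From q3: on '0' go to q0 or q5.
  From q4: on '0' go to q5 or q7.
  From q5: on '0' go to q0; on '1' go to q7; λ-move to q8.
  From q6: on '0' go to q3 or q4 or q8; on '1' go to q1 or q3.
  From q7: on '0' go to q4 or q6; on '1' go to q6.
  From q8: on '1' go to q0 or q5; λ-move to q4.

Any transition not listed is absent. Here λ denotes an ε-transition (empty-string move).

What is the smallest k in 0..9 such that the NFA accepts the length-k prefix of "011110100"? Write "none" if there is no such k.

1

Start: ε-closure({q0}) = {q0, q2}.
Read '0': {q0, q2} → {q0, q2, q4, q6, q7, q8}.
None of the earlier sets intersect F, but {q0, q2, q4, q6, q7, q8} does.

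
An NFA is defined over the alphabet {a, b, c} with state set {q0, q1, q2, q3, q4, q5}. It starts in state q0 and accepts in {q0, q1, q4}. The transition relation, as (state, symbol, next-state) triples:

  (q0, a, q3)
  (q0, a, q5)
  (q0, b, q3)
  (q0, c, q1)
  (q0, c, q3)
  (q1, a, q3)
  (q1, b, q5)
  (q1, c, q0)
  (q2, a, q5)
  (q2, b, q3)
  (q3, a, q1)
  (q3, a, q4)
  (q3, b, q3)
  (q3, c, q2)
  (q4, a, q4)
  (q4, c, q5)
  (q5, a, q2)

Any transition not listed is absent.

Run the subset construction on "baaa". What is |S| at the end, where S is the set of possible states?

2

Start in {q0}.
Read 'b': q0→{q3}; now {q3}.
Read 'a': q3→{q1, q4}; now {q1, q4}.
Read 'a': q1→{q3}, q4→{q4}; now {q3, q4}.
Read 'a': q3→{q1, q4}, q4→{q4}; now {q1, q4}.
That set has 2 states.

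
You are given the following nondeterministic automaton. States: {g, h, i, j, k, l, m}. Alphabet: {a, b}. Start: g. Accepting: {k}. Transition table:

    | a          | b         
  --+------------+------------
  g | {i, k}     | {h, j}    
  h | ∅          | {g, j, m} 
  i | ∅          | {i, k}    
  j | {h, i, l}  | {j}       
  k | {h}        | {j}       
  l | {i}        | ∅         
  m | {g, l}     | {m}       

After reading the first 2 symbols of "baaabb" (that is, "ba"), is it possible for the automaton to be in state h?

Yes

Start in {g}.
Read 'b': g→{h, j}; now {h, j}.
Read 'a': h→∅, j→{h, i, l}; now {h, i, l}.
State h is in {h, i, l}.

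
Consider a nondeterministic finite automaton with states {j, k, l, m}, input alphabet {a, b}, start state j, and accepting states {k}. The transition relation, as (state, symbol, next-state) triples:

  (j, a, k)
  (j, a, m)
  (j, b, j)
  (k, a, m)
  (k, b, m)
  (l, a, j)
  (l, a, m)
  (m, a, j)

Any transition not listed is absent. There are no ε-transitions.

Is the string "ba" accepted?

Start in {j}.
Read 'b': {j} → {j}.
Read 'a': {j} → {k, m}.
The final set {k, m} contains the accepting state k.

Yes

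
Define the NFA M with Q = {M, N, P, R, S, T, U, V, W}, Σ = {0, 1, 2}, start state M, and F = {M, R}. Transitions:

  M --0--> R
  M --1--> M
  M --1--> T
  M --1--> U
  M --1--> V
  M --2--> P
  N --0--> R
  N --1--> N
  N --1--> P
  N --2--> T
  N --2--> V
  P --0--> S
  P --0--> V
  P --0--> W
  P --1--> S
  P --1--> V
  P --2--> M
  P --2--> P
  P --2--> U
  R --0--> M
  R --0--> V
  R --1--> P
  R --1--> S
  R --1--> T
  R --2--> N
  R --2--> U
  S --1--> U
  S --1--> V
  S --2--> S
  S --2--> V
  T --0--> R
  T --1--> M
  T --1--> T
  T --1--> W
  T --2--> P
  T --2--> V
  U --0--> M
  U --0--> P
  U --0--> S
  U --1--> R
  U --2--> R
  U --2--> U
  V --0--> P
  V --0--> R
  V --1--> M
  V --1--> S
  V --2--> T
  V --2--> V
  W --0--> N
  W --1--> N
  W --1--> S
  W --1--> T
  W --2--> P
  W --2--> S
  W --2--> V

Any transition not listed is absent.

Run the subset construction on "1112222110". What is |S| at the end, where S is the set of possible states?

7

Start in {M}.
Read '1': M→{M, T, U, V}; now {M, T, U, V}.
Read '1': M→{M, T, U, V}, T→{M, T, W}, U→{R}, V→{M, S}; now {M, R, S, T, U, V, W}.
Read '1': M→{M, T, U, V}, R→{P, S, T}, S→{U, V}, T→{M, T, W}, U→{R}, V→{M, S}, W→{N, S, T}; now {M, N, P, R, S, T, U, V, W}.
Read '2': M→{P}, N→{T, V}, P→{M, P, U}, R→{N, U}, S→{S, V}, T→{P, V}, U→{R, U}, V→{T, V}, W→{P, S, V}; now {M, N, P, R, S, T, U, V}.
Read '2': M→{P}, N→{T, V}, P→{M, P, U}, R→{N, U}, S→{S, V}, T→{P, V}, U→{R, U}, V→{T, V}; now {M, N, P, R, S, T, U, V}.
Read '2': M→{P}, N→{T, V}, P→{M, P, U}, R→{N, U}, S→{S, V}, T→{P, V}, U→{R, U}, V→{T, V}; now {M, N, P, R, S, T, U, V}.
Read '2': M→{P}, N→{T, V}, P→{M, P, U}, R→{N, U}, S→{S, V}, T→{P, V}, U→{R, U}, V→{T, V}; now {M, N, P, R, S, T, U, V}.
Read '1': M→{M, T, U, V}, N→{N, P}, P→{S, V}, R→{P, S, T}, S→{U, V}, T→{M, T, W}, U→{R}, V→{M, S}; now {M, N, P, R, S, T, U, V, W}.
Read '1': M→{M, T, U, V}, N→{N, P}, P→{S, V}, R→{P, S, T}, S→{U, V}, T→{M, T, W}, U→{R}, V→{M, S}, W→{N, S, T}; now {M, N, P, R, S, T, U, V, W}.
Read '0': M→{R}, N→{R}, P→{S, V, W}, R→{M, V}, S→∅, T→{R}, U→{M, P, S}, V→{P, R}, W→{N}; now {M, N, P, R, S, V, W}.
That set has 7 states.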